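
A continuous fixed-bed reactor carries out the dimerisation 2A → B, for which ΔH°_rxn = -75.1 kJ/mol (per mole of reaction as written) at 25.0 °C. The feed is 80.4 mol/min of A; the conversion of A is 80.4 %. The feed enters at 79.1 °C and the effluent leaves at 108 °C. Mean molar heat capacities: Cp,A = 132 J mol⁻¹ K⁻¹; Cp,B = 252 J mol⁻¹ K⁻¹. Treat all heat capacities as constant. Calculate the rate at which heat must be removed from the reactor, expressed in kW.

Extent of reaction ξ = 0.804 × 80.4 / 2 = 32.321 mol/min
Reaction term: ξ·ΔH°_rxn = 32.321 × -75.1 = -2427.3 kJ/min
Sensible, feed 79.1→25 °C: -574.15 kJ/min
Outlet flows (mol/min): A 15.758, B 32.321
Sensible, products 25→108 °C: 848.67 kJ/min
Q = ΔH = -2152.8 kJ/min = -35.88 kW
Heat removed = 35.88 kW

Q_out = 35.9 kW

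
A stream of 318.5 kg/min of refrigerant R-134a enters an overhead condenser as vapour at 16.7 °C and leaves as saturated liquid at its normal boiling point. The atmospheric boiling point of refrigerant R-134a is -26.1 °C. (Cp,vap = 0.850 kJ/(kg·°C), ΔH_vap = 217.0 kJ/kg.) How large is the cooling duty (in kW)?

vapour 16.7→-26.1 °C: -36.38 kJ/kg
condensation at -26.1 °C: -217 kJ/kg
Δh = -36.38 + -217 = -253.38 kJ/kg
Q = ṁ·Δh = 318.5 kg/min × -253.38 kJ/kg = -80702 kJ/min
|Q| = 1345 kW

Q_c = 1350 kW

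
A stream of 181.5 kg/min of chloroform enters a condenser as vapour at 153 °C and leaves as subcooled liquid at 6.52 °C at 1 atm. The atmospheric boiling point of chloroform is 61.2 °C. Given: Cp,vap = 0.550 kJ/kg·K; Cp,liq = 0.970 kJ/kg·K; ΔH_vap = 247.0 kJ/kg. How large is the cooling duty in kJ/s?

Q_c = 1060 kJ/s

vapour 153→61.2 °C: -50.49 kJ/kg
condensation at 61.2 °C: -247 kJ/kg
liquid 61.2→6.52 °C: -53.04 kJ/kg
Δh = -50.49 + -247 + -53.04 = -350.53 kJ/kg
Q = ṁ·Δh = 181.5 kg/min × -350.53 kJ/kg = -63621 kJ/min
|Q| = 1060.4 kW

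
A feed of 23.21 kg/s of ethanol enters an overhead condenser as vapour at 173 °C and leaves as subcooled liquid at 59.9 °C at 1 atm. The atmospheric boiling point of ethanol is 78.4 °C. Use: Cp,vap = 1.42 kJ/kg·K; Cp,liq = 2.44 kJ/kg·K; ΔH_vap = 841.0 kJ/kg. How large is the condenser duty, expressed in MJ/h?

vapour 173→78.4 °C: -134.33 kJ/kg
condensation at 78.4 °C: -841 kJ/kg
liquid 78.4→59.9 °C: -45.14 kJ/kg
Δh = -134.33 + -841 + -45.14 = -1020.5 kJ/kg
Q = ṁ·Δh = 23.21 kg/s × -1020.5 kJ/kg = -23685 kJ/s
|Q| = 23685 kW = 85267 MJ/h

Q_c = 85300 MJ/h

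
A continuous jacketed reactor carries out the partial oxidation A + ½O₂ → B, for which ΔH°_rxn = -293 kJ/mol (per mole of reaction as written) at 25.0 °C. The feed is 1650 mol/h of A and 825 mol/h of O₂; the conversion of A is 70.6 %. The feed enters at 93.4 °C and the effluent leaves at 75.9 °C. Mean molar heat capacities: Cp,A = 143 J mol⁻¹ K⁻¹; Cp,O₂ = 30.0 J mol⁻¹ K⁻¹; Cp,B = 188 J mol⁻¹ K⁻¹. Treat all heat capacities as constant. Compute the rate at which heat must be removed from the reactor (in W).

Extent of reaction ξ = 0.706 × 1650 = 1164.9 mol/h
Reaction term: ξ·ΔH°_rxn = 1164.9 × -293 = -341320 kJ/h
Sensible, feed 93.4→25 °C: -17832 kJ/h
Outlet flows (mol/h): A 485.1, O₂ 242.55, B 1164.9
Sensible, products 25→75.9 °C: 15048 kJ/h
Q = ΔH = -344100 kJ/h = -95.583 kW
Heat removed = 95583 W

Q_out = 95600 W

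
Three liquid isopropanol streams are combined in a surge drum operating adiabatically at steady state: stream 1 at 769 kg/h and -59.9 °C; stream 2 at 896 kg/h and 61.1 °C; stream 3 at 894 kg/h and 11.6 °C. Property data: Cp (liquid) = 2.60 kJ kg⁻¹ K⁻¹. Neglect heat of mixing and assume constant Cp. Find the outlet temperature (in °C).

T_out = 7.45 °C

Energy balance with Q = 0: Σ ṁᵢCp,ᵢ(T_out − Tᵢ) = 0
Σ ṁᵢCp,ᵢTᵢ = 769×2.60×-59.9 + 896×2.60×61.1 + 894×2.60×11.6 = 49538
Σ ṁᵢCp,ᵢ = 769×2.60 + 896×2.60 + 894×2.60 = 6653.4
T_out = 49538 / 6653.4 = 7.4454 °C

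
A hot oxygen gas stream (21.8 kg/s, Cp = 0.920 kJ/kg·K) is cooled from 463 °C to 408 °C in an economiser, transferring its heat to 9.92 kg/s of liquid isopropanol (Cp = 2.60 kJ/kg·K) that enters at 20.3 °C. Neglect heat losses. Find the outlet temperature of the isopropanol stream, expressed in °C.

T_c,out = 63.1 °C

Heat released by hot stream: Q = 21.8 × 0.920 × (463 − 408) = 1103.1 kJ/s
Energy balance on cold side (adiabatic exchanger): Q = ṁ_c·Cp_c·(T_c,out − T_c,in)
T_c,out = 20.3 + 1103.1/(9.92 × 2.60) = 63.068 °C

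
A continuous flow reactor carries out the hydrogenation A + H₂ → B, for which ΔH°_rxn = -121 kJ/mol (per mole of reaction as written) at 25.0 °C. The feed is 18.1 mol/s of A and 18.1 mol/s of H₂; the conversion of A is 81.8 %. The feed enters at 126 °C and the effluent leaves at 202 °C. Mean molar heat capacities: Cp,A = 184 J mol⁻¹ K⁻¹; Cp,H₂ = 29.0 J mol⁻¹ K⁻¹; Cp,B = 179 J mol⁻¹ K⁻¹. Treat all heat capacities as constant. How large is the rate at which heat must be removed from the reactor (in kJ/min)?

Q_out = 95300 kJ/min

Extent of reaction ξ = 0.818 × 18.1 = 14.806 mol/s
Reaction term: ξ·ΔH°_rxn = 14.806 × -121 = -1791.5 kJ/s
Sensible, feed 126→25 °C: -389.39 kJ/s
Outlet flows (mol/s): A 3.2942, H₂ 3.2942, B 14.806
Sensible, products 25→202 °C: 593.29 kJ/s
Q = ΔH = -1587.6 kJ/s = -1587.6 kW
Heat removed = 95256 kJ/min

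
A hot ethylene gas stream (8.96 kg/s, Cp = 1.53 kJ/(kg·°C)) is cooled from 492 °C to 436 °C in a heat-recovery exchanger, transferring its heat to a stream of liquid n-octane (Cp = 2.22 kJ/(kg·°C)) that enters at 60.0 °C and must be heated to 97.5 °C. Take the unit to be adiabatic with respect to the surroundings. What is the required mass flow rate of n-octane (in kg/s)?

Heat released by hot stream: Q = 8.96 × 1.53 × (492 − 436) = 767.69 kJ/s
Energy balance on cold side (adiabatic exchanger): Q = ṁ_c·Cp_c·(T_c,out − T_c,in)
ṁ_c = 767.69 / [2.22 × (97.5 − 60.0)] = 9.2215 kg/s

ṁ_c = 9.22 kg/s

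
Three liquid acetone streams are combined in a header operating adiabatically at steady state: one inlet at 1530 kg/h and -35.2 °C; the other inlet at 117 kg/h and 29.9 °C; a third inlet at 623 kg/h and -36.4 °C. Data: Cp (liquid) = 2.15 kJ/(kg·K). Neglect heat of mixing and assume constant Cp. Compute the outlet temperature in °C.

Energy balance with Q = 0: Σ ṁᵢCp,ᵢ(T_out − Tᵢ) = 0
T_out = Σ ṁᵢCp,ᵢTᵢ / Σ ṁᵢCp,ᵢ
      = -157030 / 4880.5 = -32.174 °C

T_out = -32.2 °C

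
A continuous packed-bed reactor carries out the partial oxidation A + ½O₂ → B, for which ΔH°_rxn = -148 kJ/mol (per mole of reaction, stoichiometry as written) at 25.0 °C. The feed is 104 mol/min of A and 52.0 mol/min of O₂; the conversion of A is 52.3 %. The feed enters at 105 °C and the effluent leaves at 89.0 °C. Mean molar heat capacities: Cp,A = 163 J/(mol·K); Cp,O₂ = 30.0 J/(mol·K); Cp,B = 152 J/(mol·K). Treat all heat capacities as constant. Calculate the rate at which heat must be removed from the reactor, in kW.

Q_out = 141 kW

Extent of reaction ξ = 0.523 × 104 = 54.392 mol/min
Reaction term: ξ·ΔH°_rxn = 54.392 × -148 = -8050 kJ/min
Sensible, feed 105→25 °C: -1481 kJ/min
Outlet flows (mol/min): A 49.608, O₂ 24.804, B 54.392
Sensible, products 25→89.0 °C: 1094.3 kJ/min
Q = ΔH = -8436.7 kJ/min = -140.61 kW
Heat removed = 140.61 kW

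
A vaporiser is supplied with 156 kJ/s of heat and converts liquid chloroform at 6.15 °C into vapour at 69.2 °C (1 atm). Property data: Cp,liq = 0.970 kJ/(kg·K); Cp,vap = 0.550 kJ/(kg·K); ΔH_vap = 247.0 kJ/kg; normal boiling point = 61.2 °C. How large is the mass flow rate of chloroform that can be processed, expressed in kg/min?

Δh = 0.970×(61.2−6.15) + 247.0 + 0.550×(69.2−61.2) = 304.8 kJ/kg
Q = 156 kJ/s = 156 kJ/s = 9360 kJ/min
ṁ = Q/Δh = 9360 / 304.8 = 30.709 kg/min

ṁ = 30.7 kg/min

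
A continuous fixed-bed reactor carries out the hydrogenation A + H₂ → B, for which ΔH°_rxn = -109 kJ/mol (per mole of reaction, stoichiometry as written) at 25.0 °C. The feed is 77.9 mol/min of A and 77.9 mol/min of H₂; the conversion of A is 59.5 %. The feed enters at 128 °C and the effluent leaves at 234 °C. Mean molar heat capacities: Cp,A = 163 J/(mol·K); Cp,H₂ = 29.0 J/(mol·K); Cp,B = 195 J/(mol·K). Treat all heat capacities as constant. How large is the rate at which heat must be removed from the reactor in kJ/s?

Q_out = 57.3 kJ/s

Extent of reaction ξ = 0.595 × 77.9 = 46.351 mol/min
Reaction term: ξ·ΔH°_rxn = 46.351 × -109 = -5052.2 kJ/min
Sensible, feed 128→25 °C: -1540.6 kJ/min
Outlet flows (mol/min): A 31.55, H₂ 31.55, B 46.351
Sensible, products 25→234 °C: 3155 kJ/min
Q = ΔH = -3437.7 kJ/min = -57.295 kW
Heat removed = 57.295 kJ/s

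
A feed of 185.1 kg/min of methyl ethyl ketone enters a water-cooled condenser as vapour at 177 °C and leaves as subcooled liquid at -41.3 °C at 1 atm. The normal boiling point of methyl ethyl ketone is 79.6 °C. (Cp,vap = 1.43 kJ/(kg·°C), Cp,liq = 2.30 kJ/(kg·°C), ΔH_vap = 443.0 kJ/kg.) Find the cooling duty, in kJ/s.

vapour 177→79.6 °C: -139.28 kJ/kg
condensation at 79.6 °C: -443 kJ/kg
liquid 79.6→-41.3 °C: -278.07 kJ/kg
Δh = -139.28 + -443 + -278.07 = -860.35 kJ/kg
Q = ṁ·Δh = 185.1 kg/min × -860.35 kJ/kg = -159250 kJ/min
|Q| = 2654.2 kW

Q_c = 2650 kJ/s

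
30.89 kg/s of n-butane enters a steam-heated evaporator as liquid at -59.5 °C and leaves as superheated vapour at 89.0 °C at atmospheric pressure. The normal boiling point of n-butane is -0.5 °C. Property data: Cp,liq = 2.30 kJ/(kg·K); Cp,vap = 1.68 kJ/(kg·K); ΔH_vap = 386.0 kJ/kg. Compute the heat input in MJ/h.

liquid -59.5→-0.5 °C: 135.7 kJ/kg
vaporisation at -0.5 °C: 386 kJ/kg
vapour -0.5→89.0 °C: 150.36 kJ/kg
Δh = 135.7 + 386 + 150.36 = 672.06 kJ/kg
Q = ṁ·Δh = 30.89 kg/s × 672.06 kJ/kg = 20760 kJ/s
|Q| = 20760 kW = 74736 MJ/h

Q = 74700 MJ/h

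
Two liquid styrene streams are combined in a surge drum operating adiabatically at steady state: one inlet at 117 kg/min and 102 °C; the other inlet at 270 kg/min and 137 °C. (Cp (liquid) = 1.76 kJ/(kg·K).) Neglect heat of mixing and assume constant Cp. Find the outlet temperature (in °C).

T_out = 126 °C

No heat crosses the boundary, so H_out = H_in.
T_out = Σ ṁᵢCp,ᵢTᵢ / Σ ṁᵢCp,ᵢ
      = 86106 / 681.12 = 126.42 °C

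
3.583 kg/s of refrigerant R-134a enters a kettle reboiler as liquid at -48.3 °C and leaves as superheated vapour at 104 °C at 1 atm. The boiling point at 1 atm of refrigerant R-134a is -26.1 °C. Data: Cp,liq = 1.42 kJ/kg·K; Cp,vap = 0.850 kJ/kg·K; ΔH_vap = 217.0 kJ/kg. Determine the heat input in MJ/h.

liquid -48.3→-26.1 °C: 31.524 kJ/kg
vaporisation at -26.1 °C: 217 kJ/kg
vapour -26.1→104 °C: 110.58 kJ/kg
Δh = 31.524 + 217 + 110.58 = 359.11 kJ/kg
Q = ṁ·Δh = 3.583 kg/s × 359.11 kJ/kg = 1286.7 kJ/s
|Q| = 1286.7 kW = 4632.1 MJ/h

Q = 4630 MJ/h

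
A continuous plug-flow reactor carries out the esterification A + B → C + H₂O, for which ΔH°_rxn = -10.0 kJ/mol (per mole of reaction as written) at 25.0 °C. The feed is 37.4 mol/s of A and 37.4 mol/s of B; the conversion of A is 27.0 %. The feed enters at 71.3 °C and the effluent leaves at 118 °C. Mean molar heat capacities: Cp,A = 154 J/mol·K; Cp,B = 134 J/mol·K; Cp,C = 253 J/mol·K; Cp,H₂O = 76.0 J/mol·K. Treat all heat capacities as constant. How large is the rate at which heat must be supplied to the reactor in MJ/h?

Extent of reaction ξ = 0.270 × 37.4 = 10.098 mol/s
Reaction term: ξ·ΔH°_rxn = 10.098 × -10.0 = -100.98 kJ/s
Sensible, feed 71.3→25 °C: -498.71 kJ/s
Outlet flows (mol/s): A 27.302, B 27.302, C 10.098, H₂O 10.098
Sensible, products 25→118 °C: 1040.2 kJ/s
Q = ΔH = 440.54 kJ/s = 440.54 kW
Heat supplied = 1585.9 MJ/h

Q_in = 1590 MJ/h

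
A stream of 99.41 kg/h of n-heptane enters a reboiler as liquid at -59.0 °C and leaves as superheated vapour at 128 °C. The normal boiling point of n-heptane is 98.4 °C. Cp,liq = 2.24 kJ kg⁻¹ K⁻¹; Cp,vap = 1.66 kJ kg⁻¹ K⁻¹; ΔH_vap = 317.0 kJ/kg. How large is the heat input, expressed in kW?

liquid -59.0→98.4 °C: 352.58 kJ/kg
vaporisation at 98.4 °C: 317 kJ/kg
vapour 98.4→128 °C: 49.136 kJ/kg
Δh = 352.58 + 317 + 49.136 = 718.71 kJ/kg
Q = ṁ·Δh = 99.41 kg/h × 718.71 kJ/kg = 71447 kJ/h
|Q| = 19.846 kW

Q = 19.8 kW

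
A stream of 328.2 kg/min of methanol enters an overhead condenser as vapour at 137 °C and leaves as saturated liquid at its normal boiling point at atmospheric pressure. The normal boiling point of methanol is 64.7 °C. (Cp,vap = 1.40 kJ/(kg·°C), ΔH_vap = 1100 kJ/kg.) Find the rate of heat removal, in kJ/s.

Q_c = 6570 kJ/s

vapour 137→64.7 °C: -101.22 kJ/kg
condensation at 64.7 °C: -1100 kJ/kg
Δh = -101.22 + -1100 = -1201.2 kJ/kg
Q = ṁ·Δh = 328.2 kg/min × -1201.2 kJ/kg = -394240 kJ/min
|Q| = 6570.7 kW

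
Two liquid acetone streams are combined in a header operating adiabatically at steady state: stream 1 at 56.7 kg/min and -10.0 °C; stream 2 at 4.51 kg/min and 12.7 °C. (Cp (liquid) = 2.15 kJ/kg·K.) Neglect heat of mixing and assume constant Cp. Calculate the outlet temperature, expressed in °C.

Adiabatic, steady state ⇒ Σ ṁᵢCp,ᵢ(T_out − Tᵢ) = 0
Σ ṁᵢCp,ᵢTᵢ = 56.7×2.15×-10.0 + 4.51×2.15×12.7 = -1095.9
Σ ṁᵢCp,ᵢ = 56.7×2.15 + 4.51×2.15 = 131.6
T_out = -1095.9 / 131.6 = -8.3274 °C

T_out = -8.33 °C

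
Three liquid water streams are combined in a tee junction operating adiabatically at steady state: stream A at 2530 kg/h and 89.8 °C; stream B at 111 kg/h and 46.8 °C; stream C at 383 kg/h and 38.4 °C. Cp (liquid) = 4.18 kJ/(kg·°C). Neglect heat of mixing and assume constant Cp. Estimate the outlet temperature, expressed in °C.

T_out = 81.7 °C

No heat crosses the boundary, so H_out = H_in.
Σ ṁᵢCp,ᵢTᵢ = 2530×4.18×89.8 + 111×4.18×46.8 + 383×4.18×38.4 = 1.0329e+06
Σ ṁᵢCp,ᵢ = 2530×4.18 + 111×4.18 + 383×4.18 = 12640
T_out = 1.0329e+06 / 12640 = 81.712 °C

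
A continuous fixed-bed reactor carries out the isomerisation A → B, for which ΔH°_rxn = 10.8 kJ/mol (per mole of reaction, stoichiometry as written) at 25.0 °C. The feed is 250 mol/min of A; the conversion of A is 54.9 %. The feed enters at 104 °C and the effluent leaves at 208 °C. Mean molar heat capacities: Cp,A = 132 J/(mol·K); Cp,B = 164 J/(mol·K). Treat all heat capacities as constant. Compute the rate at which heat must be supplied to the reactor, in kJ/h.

Extent of reaction ξ = 0.549 × 250 = 137.25 mol/min
Reaction term: ξ·ΔH°_rxn = 137.25 × 10.8 = 1482.3 kJ/min
Sensible, feed 104→25 °C: -2607 kJ/min
Outlet flows (mol/min): A 112.75, B 137.25
Sensible, products 25→208 °C: 6842.7 kJ/min
Q = ΔH = 5718 kJ/min = 95.301 kW
Heat supplied = 343080 kJ/h

Q_in = 343000 kJ/h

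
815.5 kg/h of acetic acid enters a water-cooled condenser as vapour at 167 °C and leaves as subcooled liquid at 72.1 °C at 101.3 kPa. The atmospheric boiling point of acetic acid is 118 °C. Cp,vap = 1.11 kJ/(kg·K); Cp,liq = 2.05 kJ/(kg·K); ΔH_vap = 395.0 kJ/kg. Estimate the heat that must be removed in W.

vapour 167→118 °C: -54.39 kJ/kg
condensation at 118 °C: -395 kJ/kg
liquid 118→72.1 °C: -94.095 kJ/kg
Δh = -54.39 + -395 + -94.095 = -543.49 kJ/kg
Q = ṁ·Δh = 815.5 kg/h × -543.49 kJ/kg = -443210 kJ/h
|Q| = 123.11 kW = 123110 W

Q_c = 123000 W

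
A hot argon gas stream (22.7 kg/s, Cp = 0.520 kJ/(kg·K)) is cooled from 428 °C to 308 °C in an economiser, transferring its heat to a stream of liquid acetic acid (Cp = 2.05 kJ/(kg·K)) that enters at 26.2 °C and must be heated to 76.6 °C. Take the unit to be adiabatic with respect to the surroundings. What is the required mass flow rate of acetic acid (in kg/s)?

ṁ_c = 13.7 kg/s

Heat released by hot stream: Q = 22.7 × 0.520 × (428 − 308) = 1416.5 kJ/s
Energy balance on cold side (adiabatic exchanger): Q = ṁ_c·Cp_c·(T_c,out − T_c,in)
ṁ_c = 1416.5 / [2.05 × (76.6 − 26.2)] = 13.71 kg/s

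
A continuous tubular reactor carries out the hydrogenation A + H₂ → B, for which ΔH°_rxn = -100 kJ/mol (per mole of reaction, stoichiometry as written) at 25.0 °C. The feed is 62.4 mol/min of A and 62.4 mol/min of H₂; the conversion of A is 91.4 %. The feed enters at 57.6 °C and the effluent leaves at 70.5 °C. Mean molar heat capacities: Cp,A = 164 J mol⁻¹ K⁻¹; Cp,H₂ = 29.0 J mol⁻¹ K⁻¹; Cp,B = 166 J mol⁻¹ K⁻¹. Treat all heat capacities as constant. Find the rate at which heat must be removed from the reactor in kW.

Extent of reaction ξ = 0.914 × 62.4 = 57.034 mol/min
Reaction term: ξ·ΔH°_rxn = 57.034 × -100 = -5703.4 kJ/min
Sensible, feed 57.6→25 °C: -392.61 kJ/min
Outlet flows (mol/min): A 5.3664, H₂ 5.3664, B 57.034
Sensible, products 25→70.5 °C: 477.9 kJ/min
Q = ΔH = -5618.1 kJ/min = -93.634 kW
Heat removed = 93.634 kW

Q_out = 93.6 kW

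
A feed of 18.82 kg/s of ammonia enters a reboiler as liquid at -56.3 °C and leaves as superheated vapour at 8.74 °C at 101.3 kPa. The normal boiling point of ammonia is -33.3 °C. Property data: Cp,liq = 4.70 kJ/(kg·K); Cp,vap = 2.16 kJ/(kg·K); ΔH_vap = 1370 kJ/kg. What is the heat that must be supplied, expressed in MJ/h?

Q = 106000 MJ/h

liquid -56.3→-33.3 °C: 108.1 kJ/kg
vaporisation at -33.3 °C: 1370 kJ/kg
vapour -33.3→8.74 °C: 90.806 kJ/kg
Δh = 108.1 + 1370 + 90.806 = 1568.9 kJ/kg
Q = ṁ·Δh = 18.82 kg/s × 1568.9 kJ/kg = 29527 kJ/s
|Q| = 29527 kW = 106300 MJ/h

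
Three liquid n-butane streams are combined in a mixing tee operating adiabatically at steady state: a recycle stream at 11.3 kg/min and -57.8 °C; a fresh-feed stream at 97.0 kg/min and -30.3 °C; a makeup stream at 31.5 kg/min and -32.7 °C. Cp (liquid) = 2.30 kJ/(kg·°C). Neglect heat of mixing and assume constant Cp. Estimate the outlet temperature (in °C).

T_out = -33.1 °C

Energy balance with Q = 0: Σ ṁᵢCp,ᵢ(T_out − Tᵢ) = 0
Σ ṁᵢCp,ᵢTᵢ = 11.3×2.30×-57.8 + 97.0×2.30×-30.3 + 31.5×2.30×-32.7 = -10631
Σ ṁᵢCp,ᵢ = 11.3×2.30 + 97.0×2.30 + 31.5×2.30 = 321.54
T_out = -10631 / 321.54 = -33.064 °C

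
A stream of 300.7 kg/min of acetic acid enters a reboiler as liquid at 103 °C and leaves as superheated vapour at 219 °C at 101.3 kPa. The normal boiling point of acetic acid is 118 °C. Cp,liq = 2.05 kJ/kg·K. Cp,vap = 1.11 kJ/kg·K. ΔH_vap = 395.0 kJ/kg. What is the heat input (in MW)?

liquid 103→118 °C: 30.75 kJ/kg
vaporisation at 118 °C: 395 kJ/kg
vapour 118→219 °C: 112.11 kJ/kg
Δh = 30.75 + 395 + 112.11 = 537.86 kJ/kg
Q = ṁ·Δh = 300.7 kg/min × 537.86 kJ/kg = 161730 kJ/min
|Q| = 2695.6 kW = 2.6956 MW

Q = 2.70 MW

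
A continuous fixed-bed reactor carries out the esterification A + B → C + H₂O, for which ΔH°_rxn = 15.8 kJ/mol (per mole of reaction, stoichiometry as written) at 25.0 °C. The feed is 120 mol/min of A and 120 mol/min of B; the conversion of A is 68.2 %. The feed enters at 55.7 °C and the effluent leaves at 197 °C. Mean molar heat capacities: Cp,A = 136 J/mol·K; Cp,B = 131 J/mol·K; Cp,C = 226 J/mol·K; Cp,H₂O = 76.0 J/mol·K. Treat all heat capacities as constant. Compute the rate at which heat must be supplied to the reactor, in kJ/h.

Q_in = 379000 kJ/h

Extent of reaction ξ = 0.682 × 120 = 81.84 mol/min
Reaction term: ξ·ΔH°_rxn = 81.84 × 15.8 = 1293.1 kJ/min
Sensible, feed 55.7→25 °C: -983.63 kJ/min
Outlet flows (mol/min): A 38.16, B 38.16, C 81.84, H₂O 81.84
Sensible, products 25→197 °C: 6003.6 kJ/min
Q = ΔH = 6313 kJ/min = 105.22 kW
Heat supplied = 378780 kJ/h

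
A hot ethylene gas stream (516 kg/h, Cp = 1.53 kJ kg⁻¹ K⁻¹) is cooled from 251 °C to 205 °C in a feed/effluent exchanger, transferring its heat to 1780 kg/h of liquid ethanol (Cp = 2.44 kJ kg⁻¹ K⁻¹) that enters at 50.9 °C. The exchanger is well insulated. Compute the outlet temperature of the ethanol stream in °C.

Heat released by hot stream: Q = 516 × 1.53 × (251 − 205) = 36316 kJ/h
Energy balance on cold side (adiabatic exchanger): Q = ṁ_c·Cp_c·(T_c,out − T_c,in)
T_c,out = 50.9 + 36316/(1780 × 2.44) = 59.262 °C

T_c,out = 59.3 °C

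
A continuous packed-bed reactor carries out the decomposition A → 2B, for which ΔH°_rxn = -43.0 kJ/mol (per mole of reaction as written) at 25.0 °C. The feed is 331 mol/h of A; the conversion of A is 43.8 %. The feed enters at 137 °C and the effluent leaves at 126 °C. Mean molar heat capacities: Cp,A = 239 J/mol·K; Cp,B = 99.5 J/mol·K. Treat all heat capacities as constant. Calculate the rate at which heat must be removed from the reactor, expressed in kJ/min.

Q_out = 128 kJ/min

Extent of reaction ξ = 0.438 × 331 = 144.98 mol/h
Reaction term: ξ·ΔH°_rxn = 144.98 × -43.0 = -6234.1 kJ/h
Sensible, feed 137→25 °C: -8860.2 kJ/h
Outlet flows (mol/h): A 186.02, B 289.96
Sensible, products 25→126 °C: 7404.3 kJ/h
Q = ΔH = -7690 kJ/h = -2.1361 kW
Heat removed = 128.17 kJ/min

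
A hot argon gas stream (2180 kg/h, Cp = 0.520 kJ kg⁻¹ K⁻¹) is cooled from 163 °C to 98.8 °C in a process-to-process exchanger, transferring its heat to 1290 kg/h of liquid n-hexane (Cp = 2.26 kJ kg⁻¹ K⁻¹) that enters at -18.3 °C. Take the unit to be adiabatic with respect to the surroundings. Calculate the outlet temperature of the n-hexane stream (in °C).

Heat released by hot stream: Q = 2180 × 0.520 × (163 − 98.8) = 72777 kJ/h
Energy balance on cold side (adiabatic exchanger): Q = ṁ_c·Cp_c·(T_c,out − T_c,in)
T_c,out = -18.3 + 72777/(1290 × 2.26) = 6.663 °C

T_c,out = 6.66 °C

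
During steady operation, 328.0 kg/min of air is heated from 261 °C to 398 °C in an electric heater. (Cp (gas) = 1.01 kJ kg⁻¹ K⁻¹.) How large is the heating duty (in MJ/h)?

Q = 2720 MJ/h

Q = ṁ·Cp·ΔT = 328.0 × 1.01 × (398 − 261) = 45385 kJ/min
Converting: 45385 / 60 s = 756.42 kW
Heating duty = 2723.1 MJ/h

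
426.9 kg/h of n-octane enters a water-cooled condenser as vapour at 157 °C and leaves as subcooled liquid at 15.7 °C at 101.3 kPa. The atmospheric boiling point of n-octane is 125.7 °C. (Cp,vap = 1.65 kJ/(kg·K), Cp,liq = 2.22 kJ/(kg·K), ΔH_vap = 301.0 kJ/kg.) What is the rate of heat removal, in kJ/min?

vapour 157→125.7 °C: -51.645 kJ/kg
condensation at 125.7 °C: -301 kJ/kg
liquid 125.7→15.7 °C: -244.2 kJ/kg
Δh = -51.645 + -301 + -244.2 = -596.85 kJ/kg
Q = ṁ·Δh = 426.9 kg/h × -596.85 kJ/kg = -254790 kJ/h
|Q| = 70.776 kW = 4246.6 kJ/min

Q_c = 4250 kJ/min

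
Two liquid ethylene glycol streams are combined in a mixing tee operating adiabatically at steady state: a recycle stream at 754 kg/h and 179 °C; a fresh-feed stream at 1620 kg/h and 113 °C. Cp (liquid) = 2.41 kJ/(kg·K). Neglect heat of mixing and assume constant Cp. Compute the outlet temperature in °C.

T_out = 134 °C

No heat crosses the boundary, so H_out = H_in.
T_out = Σ ṁᵢCp,ᵢTᵢ / Σ ṁᵢCp,ᵢ
      = 766440 / 5721.3 = 133.96 °C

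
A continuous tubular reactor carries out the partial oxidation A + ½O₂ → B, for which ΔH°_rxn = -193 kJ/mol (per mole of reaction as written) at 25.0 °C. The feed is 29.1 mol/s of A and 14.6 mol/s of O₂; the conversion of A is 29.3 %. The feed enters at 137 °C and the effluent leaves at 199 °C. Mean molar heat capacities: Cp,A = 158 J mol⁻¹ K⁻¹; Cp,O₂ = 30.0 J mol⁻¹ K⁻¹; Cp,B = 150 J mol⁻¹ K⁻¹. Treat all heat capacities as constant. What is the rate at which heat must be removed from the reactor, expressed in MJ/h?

Extent of reaction ξ = 0.293 × 29.1 = 8.5263 mol/s
Reaction term: ξ·ΔH°_rxn = 8.5263 × -193 = -1645.6 kJ/s
Sensible, feed 137→25 °C: -564.01 kJ/s
Outlet flows (mol/s): A 20.574, O₂ 10.337, B 8.5263
Sensible, products 25→199 °C: 842.11 kJ/s
Q = ΔH = -1367.5 kJ/s = -1367.5 kW
Heat removed = 4922.9 MJ/h

Q_out = 4920 MJ/h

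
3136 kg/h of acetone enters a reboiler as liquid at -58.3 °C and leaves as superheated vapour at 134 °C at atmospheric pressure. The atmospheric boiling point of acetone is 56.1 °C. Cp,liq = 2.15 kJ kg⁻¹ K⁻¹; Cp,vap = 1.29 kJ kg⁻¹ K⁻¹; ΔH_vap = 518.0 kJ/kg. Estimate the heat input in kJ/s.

Q = 753 kJ/s

liquid -58.3→56.1 °C: 245.96 kJ/kg
vaporisation at 56.1 °C: 518 kJ/kg
vapour 56.1→134 °C: 100.49 kJ/kg
Δh = 245.96 + 518 + 100.49 = 864.45 kJ/kg
Q = ṁ·Δh = 3136 kg/h × 864.45 kJ/kg = 2.7109e+06 kJ/h
|Q| = 753.03 kW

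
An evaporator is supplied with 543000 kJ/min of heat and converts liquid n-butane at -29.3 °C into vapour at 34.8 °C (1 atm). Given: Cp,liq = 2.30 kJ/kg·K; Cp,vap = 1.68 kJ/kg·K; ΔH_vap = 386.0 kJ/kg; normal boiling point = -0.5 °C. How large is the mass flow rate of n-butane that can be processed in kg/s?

ṁ = 17.7 kg/s

Δh = 2.30×(-0.5−-29.3) + 386.0 + 1.68×(34.8−-0.5) = 511.54 kJ/kg
Q = 543000 kJ/min = 9050 kJ/s = 9050 kJ/s
ṁ = Q/Δh = 9050 / 511.54 = 17.692 kg/s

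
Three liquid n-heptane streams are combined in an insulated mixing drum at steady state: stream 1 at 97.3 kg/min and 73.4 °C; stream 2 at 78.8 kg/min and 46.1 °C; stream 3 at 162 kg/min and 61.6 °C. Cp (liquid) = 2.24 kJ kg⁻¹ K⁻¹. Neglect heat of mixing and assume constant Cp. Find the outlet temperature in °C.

No heat crosses the boundary, so H_out = H_in.
Σ ṁᵢCp,ᵢTᵢ = 97.3×2.24×73.4 + 78.8×2.24×46.1 + 162×2.24×61.6 = 46488
Σ ṁᵢCp,ᵢ = 97.3×2.24 + 78.8×2.24 + 162×2.24 = 757.34
T_out = 46488 / 757.34 = 61.383 °C

T_out = 61.4 °C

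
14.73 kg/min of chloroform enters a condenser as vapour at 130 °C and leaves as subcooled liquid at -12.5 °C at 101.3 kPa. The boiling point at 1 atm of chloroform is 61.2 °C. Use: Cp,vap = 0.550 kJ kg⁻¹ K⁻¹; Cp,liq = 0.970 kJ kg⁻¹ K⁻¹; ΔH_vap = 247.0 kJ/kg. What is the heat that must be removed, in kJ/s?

vapour 130→61.2 °C: -37.84 kJ/kg
condensation at 61.2 °C: -247 kJ/kg
liquid 61.2→-12.5 °C: -71.489 kJ/kg
Δh = -37.84 + -247 + -71.489 = -356.33 kJ/kg
Q = ṁ·Δh = 14.73 kg/min × -356.33 kJ/kg = -5248.7 kJ/min
|Q| = 87.479 kW

Q_c = 87.5 kJ/s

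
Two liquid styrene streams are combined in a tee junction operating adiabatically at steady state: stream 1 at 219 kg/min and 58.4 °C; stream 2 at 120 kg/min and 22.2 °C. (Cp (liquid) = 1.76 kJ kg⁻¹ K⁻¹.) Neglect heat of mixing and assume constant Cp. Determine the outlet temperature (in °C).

T_out = 45.6 °C

Energy balance with Q = 0: Σ ṁᵢCp,ᵢ(T_out − Tᵢ) = 0
T_out = Σ ṁᵢCp,ᵢTᵢ / Σ ṁᵢCp,ᵢ
      = 27198 / 596.64 = 45.586 °C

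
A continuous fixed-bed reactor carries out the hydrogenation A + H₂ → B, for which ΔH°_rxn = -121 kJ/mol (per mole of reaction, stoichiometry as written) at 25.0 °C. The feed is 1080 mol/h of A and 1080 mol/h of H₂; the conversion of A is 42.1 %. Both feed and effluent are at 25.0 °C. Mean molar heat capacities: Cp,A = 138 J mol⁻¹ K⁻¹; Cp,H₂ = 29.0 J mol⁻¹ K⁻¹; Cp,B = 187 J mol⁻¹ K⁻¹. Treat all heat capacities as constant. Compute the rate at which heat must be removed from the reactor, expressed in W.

Extent of reaction ξ = 0.421 × 1080 = 454.68 mol/h
Reaction term: ξ·ΔH°_rxn = 454.68 × -121 = -55016 kJ/h
Q = ΔH = -55016 kJ/h = -15.282 kW
Heat removed = 15282 W

Q_out = 15300 W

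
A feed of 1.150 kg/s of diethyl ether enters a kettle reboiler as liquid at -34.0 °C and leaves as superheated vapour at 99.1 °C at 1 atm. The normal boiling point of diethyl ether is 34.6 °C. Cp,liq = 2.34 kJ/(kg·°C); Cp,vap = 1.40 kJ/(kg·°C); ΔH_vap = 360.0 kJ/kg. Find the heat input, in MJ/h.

Q = 2530 MJ/h

liquid -34.0→34.6 °C: 160.52 kJ/kg
vaporisation at 34.6 °C: 360 kJ/kg
vapour 34.6→99.1 °C: 90.3 kJ/kg
Δh = 160.52 + 360 + 90.3 = 610.82 kJ/kg
Q = ṁ·Δh = 1.150 kg/s × 610.82 kJ/kg = 702.45 kJ/s
|Q| = 702.45 kW = 2528.8 MJ/h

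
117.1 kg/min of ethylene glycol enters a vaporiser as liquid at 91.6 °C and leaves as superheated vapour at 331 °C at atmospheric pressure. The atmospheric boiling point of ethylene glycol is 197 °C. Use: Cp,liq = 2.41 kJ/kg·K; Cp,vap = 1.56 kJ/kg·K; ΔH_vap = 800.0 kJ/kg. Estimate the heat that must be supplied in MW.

liquid 91.6→197 °C: 254.01 kJ/kg
vaporisation at 197 °C: 800 kJ/kg
vapour 197→331 °C: 209.04 kJ/kg
Δh = 254.01 + 800 + 209.04 = 1263.1 kJ/kg
Q = ṁ·Δh = 117.1 kg/min × 1263.1 kJ/kg = 147900 kJ/min
|Q| = 2465.1 kW = 2.4651 MW

Q = 2.47 MW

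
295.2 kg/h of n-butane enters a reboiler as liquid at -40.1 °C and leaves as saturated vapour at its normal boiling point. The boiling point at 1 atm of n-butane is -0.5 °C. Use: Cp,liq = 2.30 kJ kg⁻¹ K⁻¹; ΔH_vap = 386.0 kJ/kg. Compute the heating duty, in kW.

Q = 39.1 kW

liquid -40.1→-0.5 °C: 91.08 kJ/kg
vaporisation at -0.5 °C: 386 kJ/kg
Δh = 91.08 + 386 = 477.08 kJ/kg
Q = ṁ·Δh = 295.2 kg/h × 477.08 kJ/kg = 140830 kJ/h
|Q| = 39.121 kW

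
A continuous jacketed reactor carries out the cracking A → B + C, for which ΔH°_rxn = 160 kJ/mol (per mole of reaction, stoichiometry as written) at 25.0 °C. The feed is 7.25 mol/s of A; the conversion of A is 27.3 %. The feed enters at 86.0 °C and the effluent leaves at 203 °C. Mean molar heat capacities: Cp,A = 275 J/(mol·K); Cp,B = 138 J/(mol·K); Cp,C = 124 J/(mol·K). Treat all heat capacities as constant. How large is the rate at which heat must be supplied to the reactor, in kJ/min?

Extent of reaction ξ = 0.273 × 7.25 = 1.9793 mol/s
Reaction term: ξ·ΔH°_rxn = 1.9793 × 160 = 316.68 kJ/s
Sensible, feed 86.0→25 °C: -121.62 kJ/s
Outlet flows (mol/s): A 5.2707, B 1.9793, C 1.9793
Sensible, products 25→203 °C: 350.31 kJ/s
Q = ΔH = 545.37 kJ/s = 545.37 kW
Heat supplied = 32722 kJ/min

Q_in = 32700 kJ/min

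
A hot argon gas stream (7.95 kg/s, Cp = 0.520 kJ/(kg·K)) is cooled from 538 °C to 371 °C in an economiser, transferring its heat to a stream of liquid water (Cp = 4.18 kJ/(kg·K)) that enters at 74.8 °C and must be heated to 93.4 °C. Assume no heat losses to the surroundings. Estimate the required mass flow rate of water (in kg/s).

ṁ_c = 8.88 kg/s

Heat released by hot stream: Q = 7.95 × 0.520 × (538 − 371) = 690.38 kJ/s
Energy balance on cold side (adiabatic exchanger): Q = ṁ_c·Cp_c·(T_c,out − T_c,in)
ṁ_c = 690.38 / [4.18 × (93.4 − 74.8)] = 8.8797 kg/s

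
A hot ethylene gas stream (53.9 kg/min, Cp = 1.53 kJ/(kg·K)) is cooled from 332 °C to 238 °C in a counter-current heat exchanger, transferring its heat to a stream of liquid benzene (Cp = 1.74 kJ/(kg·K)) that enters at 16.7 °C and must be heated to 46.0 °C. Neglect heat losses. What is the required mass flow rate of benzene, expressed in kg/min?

Heat released by hot stream: Q = 53.9 × 1.53 × (332 − 238) = 7751.9 kJ/min
Energy balance on cold side (adiabatic exchanger): Q = ṁ_c·Cp_c·(T_c,out − T_c,in)
ṁ_c = 7751.9 / [1.74 × (46.0 − 16.7)] = 152.05 kg/min

ṁ_c = 152 kg/min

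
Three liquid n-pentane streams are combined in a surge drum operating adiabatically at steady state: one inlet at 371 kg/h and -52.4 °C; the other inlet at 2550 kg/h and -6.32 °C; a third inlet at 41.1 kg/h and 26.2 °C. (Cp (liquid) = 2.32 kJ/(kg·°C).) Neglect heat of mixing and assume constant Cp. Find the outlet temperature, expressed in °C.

T_out = -11.6 °C

Energy balance with Q = 0: Σ ṁᵢCp,ᵢ(T_out − Tᵢ) = 0
T_out = Σ ṁᵢCp,ᵢTᵢ / Σ ṁᵢCp,ᵢ
      = -79993 / 6872.1 = -11.64 °C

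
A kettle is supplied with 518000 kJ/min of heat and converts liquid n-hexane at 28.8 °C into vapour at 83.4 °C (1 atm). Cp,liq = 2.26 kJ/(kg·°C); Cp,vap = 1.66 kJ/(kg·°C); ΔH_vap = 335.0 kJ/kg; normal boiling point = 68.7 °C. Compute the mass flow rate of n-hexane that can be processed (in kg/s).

ṁ = 19.2 kg/s

Δh = 2.26×(68.7−28.8) + 335.0 + 1.66×(83.4−68.7) = 449.58 kJ/kg
Q = 518000 kJ/min = 8633.3 kJ/s = 8633.3 kJ/s
ṁ = Q/Δh = 8633.3 / 449.58 = 19.203 kg/s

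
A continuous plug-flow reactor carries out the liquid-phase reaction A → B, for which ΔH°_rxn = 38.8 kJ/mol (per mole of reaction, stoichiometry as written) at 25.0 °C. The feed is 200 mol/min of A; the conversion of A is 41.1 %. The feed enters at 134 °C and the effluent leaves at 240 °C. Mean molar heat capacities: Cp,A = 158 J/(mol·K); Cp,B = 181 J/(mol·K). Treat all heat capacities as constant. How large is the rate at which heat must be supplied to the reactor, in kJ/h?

Q_in = 417000 kJ/h

Extent of reaction ξ = 0.411 × 200 = 82.2 mol/min
Reaction term: ξ·ΔH°_rxn = 82.2 × 38.8 = 3189.4 kJ/min
Sensible, feed 134→25 °C: -3444.4 kJ/min
Outlet flows (mol/min): A 117.8, B 82.2
Sensible, products 25→240 °C: 7200.5 kJ/min
Q = ΔH = 6945.4 kJ/min = 115.76 kW
Heat supplied = 416730 kJ/h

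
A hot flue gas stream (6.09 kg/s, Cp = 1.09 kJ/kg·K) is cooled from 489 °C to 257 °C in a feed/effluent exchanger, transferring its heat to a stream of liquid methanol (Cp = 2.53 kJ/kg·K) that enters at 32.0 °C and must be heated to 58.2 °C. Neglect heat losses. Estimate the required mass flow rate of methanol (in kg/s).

Heat released by hot stream: Q = 6.09 × 1.09 × (489 − 257) = 1540 kJ/s
Energy balance on cold side (adiabatic exchanger): Q = ṁ_c·Cp_c·(T_c,out − T_c,in)
ṁ_c = 1540 / [2.53 × (58.2 − 32.0)] = 23.233 kg/s

ṁ_c = 23.2 kg/s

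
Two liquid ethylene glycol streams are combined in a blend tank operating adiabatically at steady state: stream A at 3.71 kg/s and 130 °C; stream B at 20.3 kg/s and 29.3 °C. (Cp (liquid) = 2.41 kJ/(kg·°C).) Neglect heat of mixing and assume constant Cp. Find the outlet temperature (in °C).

Adiabatic, steady state ⇒ Σ ṁᵢCp,ᵢ(T_out − Tᵢ) = 0
Σ ṁᵢCp,ᵢTᵢ = 3.71×2.41×130 + 20.3×2.41×29.3 = 2595.8
Σ ṁᵢCp,ᵢ = 3.71×2.41 + 20.3×2.41 = 57.864
T_out = 2595.8 / 57.864 = 44.86 °C

T_out = 44.9 °C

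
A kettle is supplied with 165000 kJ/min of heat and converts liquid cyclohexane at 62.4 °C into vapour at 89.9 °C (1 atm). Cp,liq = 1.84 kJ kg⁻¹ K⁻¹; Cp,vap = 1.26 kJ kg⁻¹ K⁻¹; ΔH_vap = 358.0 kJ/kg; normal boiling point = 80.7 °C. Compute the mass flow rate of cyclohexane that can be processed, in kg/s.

ṁ = 6.82 kg/s

Δh = 1.84×(80.7−62.4) + 358.0 + 1.26×(89.9−80.7) = 403.26 kJ/kg
Q = 165000 kJ/min = 2750 kJ/s = 2750 kJ/s
ṁ = Q/Δh = 2750 / 403.26 = 6.8194 kg/s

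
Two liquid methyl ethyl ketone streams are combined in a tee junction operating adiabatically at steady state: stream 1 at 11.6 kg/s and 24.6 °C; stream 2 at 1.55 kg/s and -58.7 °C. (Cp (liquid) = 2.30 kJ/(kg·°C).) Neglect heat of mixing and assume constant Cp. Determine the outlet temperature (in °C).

T_out = 14.8 °C

Adiabatic, steady state ⇒ Σ ṁᵢCp,ᵢ(T_out − Tᵢ) = 0
T_out = Σ ṁᵢCp,ᵢTᵢ / Σ ṁᵢCp,ᵢ
      = 447.06 / 30.245 = 14.781 °C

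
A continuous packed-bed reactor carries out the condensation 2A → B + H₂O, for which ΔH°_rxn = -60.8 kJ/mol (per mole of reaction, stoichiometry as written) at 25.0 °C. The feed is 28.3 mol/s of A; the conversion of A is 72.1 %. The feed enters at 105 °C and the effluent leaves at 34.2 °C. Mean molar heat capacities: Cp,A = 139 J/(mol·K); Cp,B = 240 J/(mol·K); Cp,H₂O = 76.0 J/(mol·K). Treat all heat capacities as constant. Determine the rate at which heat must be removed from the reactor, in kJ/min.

Extent of reaction ξ = 0.721 × 28.3 / 2 = 10.202 mol/s
Reaction term: ξ·ΔH°_rxn = 10.202 × -60.8 = -620.29 kJ/s
Sensible, feed 105→25 °C: -314.7 kJ/s
Outlet flows (mol/s): A 7.8957, B 10.202, H₂O 10.202
Sensible, products 25→34.2 °C: 39.757 kJ/s
Q = ΔH = -895.23 kJ/s = -895.23 kW
Heat removed = 53714 kJ/min

Q_out = 53700 kJ/min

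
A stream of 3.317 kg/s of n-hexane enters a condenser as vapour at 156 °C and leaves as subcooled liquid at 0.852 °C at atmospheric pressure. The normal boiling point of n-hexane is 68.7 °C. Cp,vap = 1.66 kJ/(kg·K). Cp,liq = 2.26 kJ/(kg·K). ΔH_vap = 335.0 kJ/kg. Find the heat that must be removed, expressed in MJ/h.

vapour 156→68.7 °C: -144.92 kJ/kg
condensation at 68.7 °C: -335 kJ/kg
liquid 68.7→0.852 °C: -153.34 kJ/kg
Δh = -144.92 + -335 + -153.34 = -633.25 kJ/kg
Q = ṁ·Δh = 3.317 kg/s × -633.25 kJ/kg = -2100.5 kJ/s
|Q| = 2100.5 kW = 7561.8 MJ/h

Q_c = 7560 MJ/h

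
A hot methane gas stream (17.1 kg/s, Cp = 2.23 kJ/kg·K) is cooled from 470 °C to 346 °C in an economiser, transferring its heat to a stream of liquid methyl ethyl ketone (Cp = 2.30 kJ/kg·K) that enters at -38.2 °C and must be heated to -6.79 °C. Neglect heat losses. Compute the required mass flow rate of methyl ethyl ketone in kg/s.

Heat released by hot stream: Q = 17.1 × 2.23 × (470 − 346) = 4728.5 kJ/s
Energy balance on cold side (adiabatic exchanger): Q = ṁ_c·Cp_c·(T_c,out − T_c,in)
ṁ_c = 4728.5 / [2.30 × (-6.79 − -38.2)] = 65.453 kg/s

ṁ_c = 65.5 kg/s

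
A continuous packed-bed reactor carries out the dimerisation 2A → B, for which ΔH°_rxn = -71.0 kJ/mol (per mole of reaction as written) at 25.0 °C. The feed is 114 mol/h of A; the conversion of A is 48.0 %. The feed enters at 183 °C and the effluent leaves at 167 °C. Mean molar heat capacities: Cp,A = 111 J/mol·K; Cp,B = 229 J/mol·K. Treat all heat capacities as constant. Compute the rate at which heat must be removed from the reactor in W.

Extent of reaction ξ = 0.480 × 114 / 2 = 27.36 mol/h
Reaction term: ξ·ΔH°_rxn = 27.36 × -71.0 = -1942.6 kJ/h
Sensible, feed 183→25 °C: -1999.3 kJ/h
Outlet flows (mol/h): A 59.28, B 27.36
Sensible, products 25→167 °C: 1824.1 kJ/h
Q = ΔH = -2117.8 kJ/h = -0.58829 kW
Heat removed = 588.29 W

Q_out = 588 W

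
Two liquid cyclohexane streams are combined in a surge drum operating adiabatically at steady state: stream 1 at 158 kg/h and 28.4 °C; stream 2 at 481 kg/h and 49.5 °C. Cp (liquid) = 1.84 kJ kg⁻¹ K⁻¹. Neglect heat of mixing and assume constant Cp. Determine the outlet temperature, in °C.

T_out = 44.3 °C

Energy balance with Q = 0: Σ ṁᵢCp,ᵢ(T_out − Tᵢ) = 0
Σ ṁᵢCp,ᵢTᵢ = 158×1.84×28.4 + 481×1.84×49.5 = 52066
Σ ṁᵢCp,ᵢ = 158×1.84 + 481×1.84 = 1175.8
T_out = 52066 / 1175.8 = 44.283 °C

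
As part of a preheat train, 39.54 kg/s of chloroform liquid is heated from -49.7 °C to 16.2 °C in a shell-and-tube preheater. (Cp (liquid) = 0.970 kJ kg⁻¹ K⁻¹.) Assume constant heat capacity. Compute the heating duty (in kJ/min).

Q = ṁ·Cp·ΔT = 39.54 × 0.970 × (16.2 − -49.7) = 2527.5 kJ/s
Heating duty = 151650 kJ/min

Q = 152000 kJ/min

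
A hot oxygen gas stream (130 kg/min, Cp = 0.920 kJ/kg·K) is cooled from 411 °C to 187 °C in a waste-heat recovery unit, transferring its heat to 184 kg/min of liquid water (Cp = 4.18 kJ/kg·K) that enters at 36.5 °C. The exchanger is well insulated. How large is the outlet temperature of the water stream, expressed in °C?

T_c,out = 71.3 °C

Heat released by hot stream: Q = 130 × 0.920 × (411 − 187) = 26790 kJ/min
Energy balance on cold side (adiabatic exchanger): Q = ṁ_c·Cp_c·(T_c,out − T_c,in)
T_c,out = 36.5 + 26790/(184 × 4.18) = 71.333 °C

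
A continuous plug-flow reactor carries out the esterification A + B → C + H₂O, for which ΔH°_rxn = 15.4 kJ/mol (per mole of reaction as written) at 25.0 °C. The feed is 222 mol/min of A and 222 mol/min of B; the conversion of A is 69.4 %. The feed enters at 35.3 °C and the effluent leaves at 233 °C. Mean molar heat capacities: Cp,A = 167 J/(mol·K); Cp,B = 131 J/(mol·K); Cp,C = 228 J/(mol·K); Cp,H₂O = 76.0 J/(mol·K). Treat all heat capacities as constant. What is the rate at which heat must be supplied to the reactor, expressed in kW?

Q_in = 261 kW

Extent of reaction ξ = 0.694 × 222 = 154.07 mol/min
Reaction term: ξ·ΔH°_rxn = 154.07 × 15.4 = 2372.6 kJ/min
Sensible, feed 35.3→25 °C: -681.41 kJ/min
Outlet flows (mol/min): A 67.932, B 67.932, C 154.07, H₂O 154.07
Sensible, products 25→233 °C: 13953 kJ/min
Q = ΔH = 15644 kJ/min = 260.73 kW
Heat supplied = 260.73 kW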